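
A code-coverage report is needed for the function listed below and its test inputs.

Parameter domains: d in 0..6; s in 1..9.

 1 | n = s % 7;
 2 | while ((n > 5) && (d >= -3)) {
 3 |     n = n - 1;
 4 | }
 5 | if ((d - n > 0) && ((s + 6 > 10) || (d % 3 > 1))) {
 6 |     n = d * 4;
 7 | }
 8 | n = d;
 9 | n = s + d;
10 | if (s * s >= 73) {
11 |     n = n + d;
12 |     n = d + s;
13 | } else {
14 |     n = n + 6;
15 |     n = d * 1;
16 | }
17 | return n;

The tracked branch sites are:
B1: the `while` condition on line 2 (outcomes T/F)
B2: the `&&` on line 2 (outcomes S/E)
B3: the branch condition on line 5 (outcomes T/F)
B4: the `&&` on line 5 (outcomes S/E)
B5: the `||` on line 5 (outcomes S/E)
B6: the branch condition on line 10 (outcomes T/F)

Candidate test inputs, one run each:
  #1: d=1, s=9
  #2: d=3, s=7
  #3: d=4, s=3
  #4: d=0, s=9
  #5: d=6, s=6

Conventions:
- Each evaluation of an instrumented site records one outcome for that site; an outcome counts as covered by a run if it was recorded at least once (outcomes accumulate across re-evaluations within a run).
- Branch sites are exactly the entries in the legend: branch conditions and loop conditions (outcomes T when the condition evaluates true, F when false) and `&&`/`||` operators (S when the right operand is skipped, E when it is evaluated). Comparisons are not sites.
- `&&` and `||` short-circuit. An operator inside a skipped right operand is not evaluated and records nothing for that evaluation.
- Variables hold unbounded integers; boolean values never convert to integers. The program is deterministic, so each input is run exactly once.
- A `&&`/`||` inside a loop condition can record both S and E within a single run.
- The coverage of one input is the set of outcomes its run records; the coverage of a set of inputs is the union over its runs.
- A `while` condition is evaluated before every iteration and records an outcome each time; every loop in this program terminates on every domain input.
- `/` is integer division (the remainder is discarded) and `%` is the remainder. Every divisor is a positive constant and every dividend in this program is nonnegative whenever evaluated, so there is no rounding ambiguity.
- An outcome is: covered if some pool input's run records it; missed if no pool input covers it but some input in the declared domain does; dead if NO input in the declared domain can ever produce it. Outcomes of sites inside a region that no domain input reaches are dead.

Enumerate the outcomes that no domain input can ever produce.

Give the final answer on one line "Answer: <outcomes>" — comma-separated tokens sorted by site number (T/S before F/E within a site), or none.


running all 63 domain inputs and tallying outcomes:
  reachable outcomes have witnesses, e.g. B1=T (e.g. d=0, s=6), B1=F (e.g. d=0, s=1), B2=S (e.g. d=0, s=1), B2=E (e.g. d=0, s=6)
Answer: none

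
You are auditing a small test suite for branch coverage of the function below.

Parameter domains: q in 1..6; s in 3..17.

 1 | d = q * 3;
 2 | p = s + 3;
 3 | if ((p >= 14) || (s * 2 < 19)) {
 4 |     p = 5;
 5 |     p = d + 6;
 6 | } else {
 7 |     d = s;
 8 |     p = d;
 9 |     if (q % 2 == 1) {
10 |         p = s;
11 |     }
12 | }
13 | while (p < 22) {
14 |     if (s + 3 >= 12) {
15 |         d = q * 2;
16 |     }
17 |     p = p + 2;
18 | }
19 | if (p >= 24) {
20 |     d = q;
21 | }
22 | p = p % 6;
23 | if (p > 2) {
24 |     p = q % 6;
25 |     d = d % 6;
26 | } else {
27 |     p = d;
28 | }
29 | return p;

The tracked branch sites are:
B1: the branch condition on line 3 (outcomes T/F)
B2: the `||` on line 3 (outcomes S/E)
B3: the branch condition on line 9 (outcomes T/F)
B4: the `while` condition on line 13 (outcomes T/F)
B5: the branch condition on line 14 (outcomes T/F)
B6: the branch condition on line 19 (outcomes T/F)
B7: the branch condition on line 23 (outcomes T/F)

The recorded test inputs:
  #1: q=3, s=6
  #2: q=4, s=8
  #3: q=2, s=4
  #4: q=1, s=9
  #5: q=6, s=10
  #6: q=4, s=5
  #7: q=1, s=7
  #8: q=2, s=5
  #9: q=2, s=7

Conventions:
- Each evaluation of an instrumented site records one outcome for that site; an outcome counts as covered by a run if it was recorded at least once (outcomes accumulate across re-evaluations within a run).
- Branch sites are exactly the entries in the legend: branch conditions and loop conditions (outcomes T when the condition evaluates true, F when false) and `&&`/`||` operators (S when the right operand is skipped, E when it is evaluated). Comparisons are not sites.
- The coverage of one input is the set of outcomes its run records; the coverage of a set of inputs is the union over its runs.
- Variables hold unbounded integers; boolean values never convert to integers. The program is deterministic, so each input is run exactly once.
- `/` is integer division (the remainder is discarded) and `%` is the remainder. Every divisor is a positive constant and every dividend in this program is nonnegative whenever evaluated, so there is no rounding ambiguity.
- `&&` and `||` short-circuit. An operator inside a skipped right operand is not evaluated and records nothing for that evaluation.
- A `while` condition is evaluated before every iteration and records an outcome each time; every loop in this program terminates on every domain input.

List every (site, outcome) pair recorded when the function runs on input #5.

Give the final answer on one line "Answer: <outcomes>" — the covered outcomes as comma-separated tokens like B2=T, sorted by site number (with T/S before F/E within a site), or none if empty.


Event log for input #5 (q=6, s=10):
  B2->E, B1->F, B3->F, B4->T, B5->T, B4->T, B5->T, B4->T, B5->T, B4->T
  B5->T, B4->T, B5->T, B4->T, B5->T, B4->F, B6->F, B7->T
deduplicating events, the covered set is: B1=F, B2=E, B3=F, B4=T, B4=F, B5=T, B6=F, B7=T
Answer: B1=F, B2=E, B3=F, B4=T, B4=F, B5=T, B6=F, B7=T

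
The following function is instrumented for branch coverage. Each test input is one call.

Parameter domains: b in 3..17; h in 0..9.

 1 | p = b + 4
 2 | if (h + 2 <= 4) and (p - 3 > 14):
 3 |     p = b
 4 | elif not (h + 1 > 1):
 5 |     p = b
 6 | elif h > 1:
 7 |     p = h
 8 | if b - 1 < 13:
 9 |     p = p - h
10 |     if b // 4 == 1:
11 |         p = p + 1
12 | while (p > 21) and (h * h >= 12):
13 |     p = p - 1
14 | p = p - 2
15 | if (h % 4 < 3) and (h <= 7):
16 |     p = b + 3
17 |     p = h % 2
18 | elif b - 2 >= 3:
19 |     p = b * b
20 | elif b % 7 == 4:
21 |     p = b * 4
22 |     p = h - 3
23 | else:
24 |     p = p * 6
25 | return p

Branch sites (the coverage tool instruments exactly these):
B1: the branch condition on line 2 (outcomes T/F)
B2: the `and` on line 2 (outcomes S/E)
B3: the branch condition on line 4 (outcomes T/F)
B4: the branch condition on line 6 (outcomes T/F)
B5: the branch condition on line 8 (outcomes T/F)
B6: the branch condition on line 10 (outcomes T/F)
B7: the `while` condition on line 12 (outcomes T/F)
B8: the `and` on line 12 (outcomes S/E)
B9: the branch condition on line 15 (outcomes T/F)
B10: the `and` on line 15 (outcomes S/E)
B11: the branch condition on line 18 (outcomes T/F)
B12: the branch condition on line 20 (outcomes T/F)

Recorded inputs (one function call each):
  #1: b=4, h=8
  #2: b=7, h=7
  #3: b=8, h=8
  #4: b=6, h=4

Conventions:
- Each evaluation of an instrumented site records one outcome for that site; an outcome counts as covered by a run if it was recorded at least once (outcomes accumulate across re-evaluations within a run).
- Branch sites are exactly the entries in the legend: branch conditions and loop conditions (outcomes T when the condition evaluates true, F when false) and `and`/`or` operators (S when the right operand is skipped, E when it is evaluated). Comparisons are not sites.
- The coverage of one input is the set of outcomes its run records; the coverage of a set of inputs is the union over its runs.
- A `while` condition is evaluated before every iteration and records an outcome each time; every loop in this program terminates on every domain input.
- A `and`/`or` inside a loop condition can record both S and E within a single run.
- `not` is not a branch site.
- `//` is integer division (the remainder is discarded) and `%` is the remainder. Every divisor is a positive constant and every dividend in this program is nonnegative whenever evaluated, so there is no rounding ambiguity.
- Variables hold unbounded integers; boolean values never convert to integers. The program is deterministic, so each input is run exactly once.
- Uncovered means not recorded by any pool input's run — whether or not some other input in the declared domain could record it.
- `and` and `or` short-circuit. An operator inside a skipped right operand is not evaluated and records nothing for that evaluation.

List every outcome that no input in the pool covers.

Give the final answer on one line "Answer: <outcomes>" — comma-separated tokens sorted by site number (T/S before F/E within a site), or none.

test 1 (b=4, h=8) hits B1=F, B2=S, B3=F, B4=T, B5=T, B6=T, B7=F, B8=S, B9=F, B10=E, B11=F, B12=T
test 2 (b=7, h=7) hits B1=F, B2=S, B3=F, B4=T, B5=T, B6=T, B7=F, B8=S, B9=F, B10=S, B11=T
test 3 (b=8, h=8) hits B1=F, B2=S, B3=F, B4=T, B5=T, B6=F, B7=F, B8=S, B9=F, B10=E, B11=T
test 4 (b=6, h=4) hits B1=F, B2=S, B3=F, B4=T, B5=T, B6=T, B7=F, B8=S, B9=T, B10=E
union over the pool: B1=F, B2=S, B3=F, B4=T, B5=T, B6=T, B6=F, B7=F, B8=S, B9=T, B9=F, B10=S, B10=E, B11=T, B11=F, B12=T
uncovered (8 of 24): B1=T, B2=E, B3=T, B4=F, B5=F, B7=T, B8=E, B12=F

Answer: B1=T, B2=E, B3=T, B4=F, B5=F, B7=T, B8=E, B12=F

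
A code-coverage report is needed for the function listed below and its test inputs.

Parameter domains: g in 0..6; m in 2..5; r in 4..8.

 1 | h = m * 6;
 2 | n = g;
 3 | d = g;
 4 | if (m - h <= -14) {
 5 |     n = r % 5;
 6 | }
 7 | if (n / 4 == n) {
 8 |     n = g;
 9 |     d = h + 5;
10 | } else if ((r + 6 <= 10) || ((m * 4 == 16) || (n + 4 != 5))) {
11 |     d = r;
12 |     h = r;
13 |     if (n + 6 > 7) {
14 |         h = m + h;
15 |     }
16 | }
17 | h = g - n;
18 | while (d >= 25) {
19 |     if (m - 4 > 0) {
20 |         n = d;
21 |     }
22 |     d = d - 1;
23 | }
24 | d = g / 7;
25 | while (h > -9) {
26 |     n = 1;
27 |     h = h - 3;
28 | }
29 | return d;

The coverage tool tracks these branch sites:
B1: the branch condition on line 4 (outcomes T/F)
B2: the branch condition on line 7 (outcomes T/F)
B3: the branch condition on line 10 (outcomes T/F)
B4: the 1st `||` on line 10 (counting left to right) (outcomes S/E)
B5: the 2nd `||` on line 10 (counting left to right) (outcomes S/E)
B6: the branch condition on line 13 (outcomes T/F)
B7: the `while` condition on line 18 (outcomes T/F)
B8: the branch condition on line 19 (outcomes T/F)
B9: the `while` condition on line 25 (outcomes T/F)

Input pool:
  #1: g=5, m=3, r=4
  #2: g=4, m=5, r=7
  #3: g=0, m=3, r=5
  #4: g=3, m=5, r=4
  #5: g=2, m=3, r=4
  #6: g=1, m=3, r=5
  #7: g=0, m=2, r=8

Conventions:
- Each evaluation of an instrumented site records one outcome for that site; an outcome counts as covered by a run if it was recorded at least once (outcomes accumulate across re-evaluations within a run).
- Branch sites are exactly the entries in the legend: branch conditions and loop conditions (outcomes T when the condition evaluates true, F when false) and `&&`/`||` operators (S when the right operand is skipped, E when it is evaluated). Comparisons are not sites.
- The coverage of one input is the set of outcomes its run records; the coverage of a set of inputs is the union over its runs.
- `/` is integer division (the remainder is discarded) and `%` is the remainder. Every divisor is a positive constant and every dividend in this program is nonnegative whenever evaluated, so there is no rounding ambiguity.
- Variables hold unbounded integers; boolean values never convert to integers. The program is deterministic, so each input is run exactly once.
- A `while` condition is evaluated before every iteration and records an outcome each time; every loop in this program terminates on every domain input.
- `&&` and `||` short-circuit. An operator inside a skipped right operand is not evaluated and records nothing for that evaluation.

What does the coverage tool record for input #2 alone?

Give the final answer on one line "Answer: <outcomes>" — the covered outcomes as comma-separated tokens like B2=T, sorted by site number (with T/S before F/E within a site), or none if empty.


Running input #2 (g=4, m=5, r=7), event by event:
  B1->T, B2->F, B4->E, B5->E, B3->T, B6->T, B7->F, B9->T, B9->T, B9->T
  B9->T, B9->F
deduplicating events, the covered set is: B1=T, B2=F, B3=T, B4=E, B5=E, B6=T, B7=F, B9=T, B9=F
Answer: B1=T, B2=F, B3=T, B4=E, B5=E, B6=T, B7=F, B9=T, B9=F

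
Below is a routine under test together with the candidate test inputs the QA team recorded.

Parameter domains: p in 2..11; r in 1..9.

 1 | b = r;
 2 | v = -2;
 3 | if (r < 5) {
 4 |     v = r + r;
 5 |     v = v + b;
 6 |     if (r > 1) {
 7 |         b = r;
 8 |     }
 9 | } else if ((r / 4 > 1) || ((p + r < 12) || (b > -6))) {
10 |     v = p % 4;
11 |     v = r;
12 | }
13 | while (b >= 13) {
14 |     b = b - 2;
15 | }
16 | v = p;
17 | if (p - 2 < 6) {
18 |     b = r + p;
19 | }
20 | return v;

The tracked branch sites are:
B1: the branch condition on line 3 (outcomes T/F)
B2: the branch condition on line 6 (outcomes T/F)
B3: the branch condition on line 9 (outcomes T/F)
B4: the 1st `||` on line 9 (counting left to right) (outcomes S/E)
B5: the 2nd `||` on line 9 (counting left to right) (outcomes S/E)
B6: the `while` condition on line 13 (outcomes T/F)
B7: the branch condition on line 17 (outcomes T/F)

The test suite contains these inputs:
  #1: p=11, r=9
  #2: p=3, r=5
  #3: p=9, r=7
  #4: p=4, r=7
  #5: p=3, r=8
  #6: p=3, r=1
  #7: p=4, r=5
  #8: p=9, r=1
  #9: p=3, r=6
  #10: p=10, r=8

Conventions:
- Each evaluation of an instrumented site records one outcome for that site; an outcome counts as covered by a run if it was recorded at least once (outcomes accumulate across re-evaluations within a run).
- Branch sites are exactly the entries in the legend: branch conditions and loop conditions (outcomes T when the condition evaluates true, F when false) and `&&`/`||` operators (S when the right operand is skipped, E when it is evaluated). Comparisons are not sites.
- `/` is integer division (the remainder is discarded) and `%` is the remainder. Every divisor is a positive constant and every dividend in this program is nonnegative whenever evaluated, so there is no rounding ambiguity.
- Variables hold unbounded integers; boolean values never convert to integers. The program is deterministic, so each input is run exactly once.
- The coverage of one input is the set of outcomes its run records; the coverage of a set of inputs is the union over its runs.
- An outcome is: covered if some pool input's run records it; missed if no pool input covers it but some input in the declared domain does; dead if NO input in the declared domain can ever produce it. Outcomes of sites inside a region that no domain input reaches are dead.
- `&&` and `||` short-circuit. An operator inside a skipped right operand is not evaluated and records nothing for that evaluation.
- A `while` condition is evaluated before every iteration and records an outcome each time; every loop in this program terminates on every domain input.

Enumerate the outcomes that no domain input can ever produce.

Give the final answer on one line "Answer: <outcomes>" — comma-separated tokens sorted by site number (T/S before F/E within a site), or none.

running all 90 domain inputs and tallying outcomes:
  B3=F: unreachable across the whole domain -> dead
  B6=T: unreachable across the whole domain -> dead
  reachable outcomes have witnesses, e.g. B1=T (e.g. p=2, r=1), B1=F (e.g. p=2, r=5), B2=T (e.g. p=2, r=2), B2=F (e.g. p=2, r=1)

Answer: B3=F, B6=T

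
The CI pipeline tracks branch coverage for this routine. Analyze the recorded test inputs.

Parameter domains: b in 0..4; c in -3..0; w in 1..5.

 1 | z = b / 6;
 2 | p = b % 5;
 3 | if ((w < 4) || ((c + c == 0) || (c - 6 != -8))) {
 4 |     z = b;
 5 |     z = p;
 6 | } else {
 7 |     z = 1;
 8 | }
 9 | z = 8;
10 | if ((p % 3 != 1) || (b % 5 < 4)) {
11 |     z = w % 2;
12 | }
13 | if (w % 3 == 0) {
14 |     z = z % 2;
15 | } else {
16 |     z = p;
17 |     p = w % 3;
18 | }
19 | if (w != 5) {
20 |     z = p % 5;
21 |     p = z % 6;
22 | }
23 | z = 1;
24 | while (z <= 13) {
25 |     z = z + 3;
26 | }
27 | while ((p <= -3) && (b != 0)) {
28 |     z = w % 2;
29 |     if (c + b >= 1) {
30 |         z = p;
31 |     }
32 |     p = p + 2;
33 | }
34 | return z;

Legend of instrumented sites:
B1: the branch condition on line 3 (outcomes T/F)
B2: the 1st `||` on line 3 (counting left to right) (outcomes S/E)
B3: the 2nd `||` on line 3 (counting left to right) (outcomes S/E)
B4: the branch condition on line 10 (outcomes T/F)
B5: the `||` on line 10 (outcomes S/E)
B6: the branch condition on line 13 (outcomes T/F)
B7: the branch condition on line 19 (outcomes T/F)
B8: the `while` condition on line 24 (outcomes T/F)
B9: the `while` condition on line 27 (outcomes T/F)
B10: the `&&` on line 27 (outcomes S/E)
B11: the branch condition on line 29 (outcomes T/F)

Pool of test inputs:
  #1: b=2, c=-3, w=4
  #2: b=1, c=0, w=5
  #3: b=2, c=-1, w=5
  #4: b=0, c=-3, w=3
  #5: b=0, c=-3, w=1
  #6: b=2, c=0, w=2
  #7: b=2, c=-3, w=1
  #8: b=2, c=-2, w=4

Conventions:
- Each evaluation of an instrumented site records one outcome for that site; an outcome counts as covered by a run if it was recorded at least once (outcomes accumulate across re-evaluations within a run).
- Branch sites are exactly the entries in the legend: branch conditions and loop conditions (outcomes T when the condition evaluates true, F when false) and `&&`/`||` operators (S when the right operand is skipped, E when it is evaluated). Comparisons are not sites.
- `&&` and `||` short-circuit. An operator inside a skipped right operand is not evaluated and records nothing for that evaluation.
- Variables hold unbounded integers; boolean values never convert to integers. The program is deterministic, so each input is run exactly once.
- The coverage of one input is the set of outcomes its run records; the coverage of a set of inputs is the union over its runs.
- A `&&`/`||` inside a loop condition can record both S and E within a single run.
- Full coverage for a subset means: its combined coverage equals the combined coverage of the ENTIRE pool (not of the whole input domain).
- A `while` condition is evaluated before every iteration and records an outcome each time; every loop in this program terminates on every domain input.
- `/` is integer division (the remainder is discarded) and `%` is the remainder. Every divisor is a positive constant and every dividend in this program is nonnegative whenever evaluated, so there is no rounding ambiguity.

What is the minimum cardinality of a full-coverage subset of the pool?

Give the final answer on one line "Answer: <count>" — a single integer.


input #1, b=2, c=-3, w=4: events B2->E, B3->E, B1->T, B5->S, B4->T, B6->F, B7->T, B8->T, B8->T, B8->T, B8->T, B8->T, B8->F, B10->S, ...; outcomes B1=T, B2=E, B3=E, B4=T, B5=S, B6=F, B7=T, B8=T, B8=F, B9=F, B10=S
input #2, b=1, c=0, w=5: events B2->E, B3->S, B1->T, B5->E, B4->T, B6->F, B7->F, B8->T, B8->T, B8->T, B8->T, B8->T, B8->F, B10->S, ...; outcomes B1=T, B2=E, B3=S, B4=T, B5=E, B6=F, B7=F, B8=T, B8=F, B9=F, B10=S
input #3, b=2, c=-1, w=5: events B2->E, B3->E, B1->T, B5->S, B4->T, B6->F, B7->F, B8->T, B8->T, B8->T, B8->T, B8->T, B8->F, B10->S, ...; outcomes B1=T, B2=E, B3=E, B4=T, B5=S, B6=F, B7=F, B8=T, B8=F, B9=F, B10=S
input #4, b=0, c=-3, w=3: events B2->S, B1->T, B5->S, B4->T, B6->T, B7->T, B8->T, B8->T, B8->T, B8->T, B8->T, B8->F, B10->S, B9->F; outcomes B1=T, B2=S, B4=T, B5=S, B6=T, B7=T, B8=T, B8=F, B9=F, B10=S
input #5, b=0, c=-3, w=1: events B2->S, B1->T, B5->S, B4->T, B6->F, B7->T, B8->T, B8->T, B8->T, B8->T, B8->T, B8->F, B10->S, B9->F; outcomes B1=T, B2=S, B4=T, B5=S, B6=F, B7=T, B8=T, B8=F, B9=F, B10=S
input #6, b=2, c=0, w=2: events B2->S, B1->T, B5->S, B4->T, B6->F, B7->T, B8->T, B8->T, B8->T, B8->T, B8->T, B8->F, B10->S, B9->F; outcomes B1=T, B2=S, B4=T, B5=S, B6=F, B7=T, B8=T, B8=F, B9=F, B10=S
input #7, b=2, c=-3, w=1: events B2->S, B1->T, B5->S, B4->T, B6->F, B7->T, B8->T, B8->T, B8->T, B8->T, B8->T, B8->F, B10->S, B9->F; outcomes B1=T, B2=S, B4=T, B5=S, B6=F, B7=T, B8=T, B8=F, B9=F, B10=S
input #8, b=2, c=-2, w=4: events B2->E, B3->E, B1->F, B5->S, B4->T, B6->F, B7->T, B8->T, B8->T, B8->T, B8->T, B8->T, B8->F, B10->S, ...; outcomes B1=F, B2=E, B3=E, B4=T, B5=S, B6=F, B7=T, B8=T, B8=F, B9=F, B10=S
together the pool reaches 17 outcomes: B1=T, B1=F, B2=S, B2=E, B3=S, B3=E, B4=T, B5=S, B5=E, B6=T, B6=F, B7=T, B7=F, B8=T, B8=F, B9=F, B10=S
no size-1 subset reaches all 17 outcomes (best union: 11/17)
no size-2 subset reaches all 17 outcomes (best union: 15/17)
at size 3, {2, 4, 8} reaches all 17 outcomes; every lexicographically earlier size-3 subset fails
Answer: 3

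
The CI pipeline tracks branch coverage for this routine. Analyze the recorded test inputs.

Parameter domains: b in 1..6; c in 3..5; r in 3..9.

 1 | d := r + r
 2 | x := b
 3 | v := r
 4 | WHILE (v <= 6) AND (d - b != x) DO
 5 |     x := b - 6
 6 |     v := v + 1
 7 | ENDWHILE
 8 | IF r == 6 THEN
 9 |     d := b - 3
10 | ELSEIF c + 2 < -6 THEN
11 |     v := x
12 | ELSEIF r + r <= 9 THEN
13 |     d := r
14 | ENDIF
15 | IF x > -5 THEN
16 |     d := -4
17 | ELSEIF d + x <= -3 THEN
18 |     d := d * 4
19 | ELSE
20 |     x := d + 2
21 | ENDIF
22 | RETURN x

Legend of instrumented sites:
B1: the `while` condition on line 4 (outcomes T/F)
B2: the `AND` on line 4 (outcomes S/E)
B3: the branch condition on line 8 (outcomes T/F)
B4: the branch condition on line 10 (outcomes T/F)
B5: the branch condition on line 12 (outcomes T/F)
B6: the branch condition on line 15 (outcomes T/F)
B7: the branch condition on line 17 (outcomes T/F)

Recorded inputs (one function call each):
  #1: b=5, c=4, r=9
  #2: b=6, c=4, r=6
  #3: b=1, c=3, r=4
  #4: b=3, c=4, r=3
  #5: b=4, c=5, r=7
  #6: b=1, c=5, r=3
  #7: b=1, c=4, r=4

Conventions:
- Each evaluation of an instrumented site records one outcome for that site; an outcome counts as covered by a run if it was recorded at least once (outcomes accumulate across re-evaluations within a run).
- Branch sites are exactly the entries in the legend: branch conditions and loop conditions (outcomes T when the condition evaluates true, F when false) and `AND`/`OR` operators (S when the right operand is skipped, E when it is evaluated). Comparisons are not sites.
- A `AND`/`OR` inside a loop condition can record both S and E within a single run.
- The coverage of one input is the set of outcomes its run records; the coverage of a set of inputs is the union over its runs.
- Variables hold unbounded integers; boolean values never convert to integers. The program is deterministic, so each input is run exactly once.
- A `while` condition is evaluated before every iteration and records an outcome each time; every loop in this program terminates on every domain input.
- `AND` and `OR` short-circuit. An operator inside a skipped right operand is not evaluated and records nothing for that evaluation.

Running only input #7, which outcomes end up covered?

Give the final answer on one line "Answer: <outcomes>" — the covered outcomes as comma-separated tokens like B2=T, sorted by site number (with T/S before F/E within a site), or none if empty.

Running input #7 (b=1, c=4, r=4), event by event:
  B2->E, B1->T, B2->E, B1->T, B2->E, B1->T, B2->S, B1->F, B3->F, B4->F
  B5->T, B6->F, B7->F
distinct outcomes covered: B1=T, B1=F, B2=S, B2=E, B3=F, B4=F, B5=T, B6=F, B7=F

Answer: B1=T, B1=F, B2=S, B2=E, B3=F, B4=F, B5=T, B6=F, B7=F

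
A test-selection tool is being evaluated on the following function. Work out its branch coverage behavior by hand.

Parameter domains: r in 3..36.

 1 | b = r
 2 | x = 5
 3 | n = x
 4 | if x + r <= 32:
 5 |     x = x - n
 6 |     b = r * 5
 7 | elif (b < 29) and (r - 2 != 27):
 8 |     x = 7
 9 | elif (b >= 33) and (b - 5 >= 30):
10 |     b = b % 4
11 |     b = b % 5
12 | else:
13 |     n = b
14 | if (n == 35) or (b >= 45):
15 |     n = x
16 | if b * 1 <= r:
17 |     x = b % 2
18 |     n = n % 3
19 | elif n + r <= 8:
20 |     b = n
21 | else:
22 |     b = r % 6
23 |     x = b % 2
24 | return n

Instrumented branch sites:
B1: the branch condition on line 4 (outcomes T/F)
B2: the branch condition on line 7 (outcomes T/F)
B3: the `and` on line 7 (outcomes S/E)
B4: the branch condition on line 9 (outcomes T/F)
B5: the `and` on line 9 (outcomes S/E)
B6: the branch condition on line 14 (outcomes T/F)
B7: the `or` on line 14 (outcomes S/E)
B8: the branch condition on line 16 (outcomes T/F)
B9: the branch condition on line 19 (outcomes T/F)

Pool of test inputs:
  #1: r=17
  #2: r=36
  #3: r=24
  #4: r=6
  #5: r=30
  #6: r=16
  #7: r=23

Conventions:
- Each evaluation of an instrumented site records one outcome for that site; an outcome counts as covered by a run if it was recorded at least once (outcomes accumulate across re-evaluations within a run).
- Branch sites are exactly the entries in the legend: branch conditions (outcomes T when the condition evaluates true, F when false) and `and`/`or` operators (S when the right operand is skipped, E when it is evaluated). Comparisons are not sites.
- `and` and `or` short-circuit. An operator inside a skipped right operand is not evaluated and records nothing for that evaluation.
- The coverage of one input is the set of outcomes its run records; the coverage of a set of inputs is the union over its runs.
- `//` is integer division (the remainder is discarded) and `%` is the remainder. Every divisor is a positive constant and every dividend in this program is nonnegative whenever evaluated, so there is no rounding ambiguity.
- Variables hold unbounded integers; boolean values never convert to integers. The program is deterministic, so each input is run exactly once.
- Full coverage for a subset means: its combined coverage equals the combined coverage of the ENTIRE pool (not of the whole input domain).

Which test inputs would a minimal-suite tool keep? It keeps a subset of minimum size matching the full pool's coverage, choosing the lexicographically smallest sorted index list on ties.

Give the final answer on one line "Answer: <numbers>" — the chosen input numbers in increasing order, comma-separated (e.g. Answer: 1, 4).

#1 (r=17) -> B1->T, B7->E, B6->T, B8->F, B9->F; covered: B1=T, B6=T, B7=E, B8=F, B9=F
#2 (r=36) -> B1->F, B3->S, B2->F, B5->E, B4->T, B7->E, B6->F, B8->T; covered: B1=F, B2=F, B3=S, B4=T, B5=E, B6=F, B7=E, B8=T
#3 (r=24) -> B1->T, B7->E, B6->T, B8->F, B9->F; covered: B1=T, B6=T, B7=E, B8=F, B9=F
#4 (r=6) -> B1->T, B7->E, B6->F, B8->F, B9->F; covered: B1=T, B6=F, B7=E, B8=F, B9=F
#5 (r=30) -> B1->F, B3->S, B2->F, B5->S, B4->F, B7->E, B6->F, B8->T; covered: B1=F, B2=F, B3=S, B4=F, B5=S, B6=F, B7=E, B8=T
#6 (r=16) -> B1->T, B7->E, B6->T, B8->F, B9->F; covered: B1=T, B6=T, B7=E, B8=F, B9=F
#7 (r=23) -> B1->T, B7->E, B6->T, B8->F, B9->F; covered: B1=T, B6=T, B7=E, B8=F, B9=F
together the pool reaches 14 outcomes: B1=T, B1=F, B2=F, B3=S, B4=T, B4=F, B5=S, B5=E, B6=T, B6=F, B7=E, B8=T, B8=F, B9=F
no size-1 subset reaches all 14 outcomes (best union: 8/14)
no size-2 subset reaches all 14 outcomes (best union: 12/14)
at size 3, {1, 2, 5} reaches all 14 outcomes; every lexicographically earlier size-3 subset fails

Answer: 1, 2, 5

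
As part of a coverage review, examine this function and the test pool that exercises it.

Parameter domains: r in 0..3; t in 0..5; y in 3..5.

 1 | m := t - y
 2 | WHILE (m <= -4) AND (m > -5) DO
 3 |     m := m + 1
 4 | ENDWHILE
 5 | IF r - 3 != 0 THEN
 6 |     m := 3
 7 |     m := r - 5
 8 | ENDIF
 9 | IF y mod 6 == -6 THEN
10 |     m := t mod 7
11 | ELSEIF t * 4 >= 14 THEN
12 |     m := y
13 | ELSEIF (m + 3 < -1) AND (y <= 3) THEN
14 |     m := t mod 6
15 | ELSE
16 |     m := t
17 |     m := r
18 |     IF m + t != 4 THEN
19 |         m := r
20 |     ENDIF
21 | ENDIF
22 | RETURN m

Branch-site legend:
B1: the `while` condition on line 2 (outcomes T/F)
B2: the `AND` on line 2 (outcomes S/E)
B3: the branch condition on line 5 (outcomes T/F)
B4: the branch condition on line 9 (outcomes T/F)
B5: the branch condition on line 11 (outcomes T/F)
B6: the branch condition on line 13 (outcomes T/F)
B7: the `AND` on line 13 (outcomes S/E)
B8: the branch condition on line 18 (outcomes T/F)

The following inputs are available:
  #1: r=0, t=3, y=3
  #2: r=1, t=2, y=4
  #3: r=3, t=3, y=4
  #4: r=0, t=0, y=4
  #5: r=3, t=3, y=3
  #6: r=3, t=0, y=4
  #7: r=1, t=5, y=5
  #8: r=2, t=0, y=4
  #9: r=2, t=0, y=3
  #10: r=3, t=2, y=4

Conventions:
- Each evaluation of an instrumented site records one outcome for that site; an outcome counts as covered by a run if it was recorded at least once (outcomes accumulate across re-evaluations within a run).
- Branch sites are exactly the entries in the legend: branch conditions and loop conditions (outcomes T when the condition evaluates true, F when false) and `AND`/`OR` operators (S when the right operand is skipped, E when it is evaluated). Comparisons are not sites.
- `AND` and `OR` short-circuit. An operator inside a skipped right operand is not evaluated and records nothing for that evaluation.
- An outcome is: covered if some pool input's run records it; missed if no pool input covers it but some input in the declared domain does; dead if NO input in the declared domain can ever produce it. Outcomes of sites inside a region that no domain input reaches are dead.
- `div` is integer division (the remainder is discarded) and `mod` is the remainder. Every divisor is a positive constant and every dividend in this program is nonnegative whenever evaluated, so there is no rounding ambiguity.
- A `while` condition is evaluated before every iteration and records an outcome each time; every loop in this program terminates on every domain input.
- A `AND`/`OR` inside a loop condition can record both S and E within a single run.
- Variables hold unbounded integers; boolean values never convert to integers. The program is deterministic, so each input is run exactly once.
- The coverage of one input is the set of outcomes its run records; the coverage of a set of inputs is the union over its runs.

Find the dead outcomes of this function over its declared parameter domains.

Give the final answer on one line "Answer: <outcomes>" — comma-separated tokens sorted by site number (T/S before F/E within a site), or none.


sweeping the full domain (72 inputs) for each outcome:
  B4=T: no domain input ever produces it -> dead
  reachable outcomes have witnesses, e.g. B1=T (e.g. r=0, t=0, y=4), B1=F (e.g. r=0, t=0, y=3), B2=S (e.g. r=0, t=0, y=3), B2=E (e.g. r=0, t=0, y=4)
Answer: B4=T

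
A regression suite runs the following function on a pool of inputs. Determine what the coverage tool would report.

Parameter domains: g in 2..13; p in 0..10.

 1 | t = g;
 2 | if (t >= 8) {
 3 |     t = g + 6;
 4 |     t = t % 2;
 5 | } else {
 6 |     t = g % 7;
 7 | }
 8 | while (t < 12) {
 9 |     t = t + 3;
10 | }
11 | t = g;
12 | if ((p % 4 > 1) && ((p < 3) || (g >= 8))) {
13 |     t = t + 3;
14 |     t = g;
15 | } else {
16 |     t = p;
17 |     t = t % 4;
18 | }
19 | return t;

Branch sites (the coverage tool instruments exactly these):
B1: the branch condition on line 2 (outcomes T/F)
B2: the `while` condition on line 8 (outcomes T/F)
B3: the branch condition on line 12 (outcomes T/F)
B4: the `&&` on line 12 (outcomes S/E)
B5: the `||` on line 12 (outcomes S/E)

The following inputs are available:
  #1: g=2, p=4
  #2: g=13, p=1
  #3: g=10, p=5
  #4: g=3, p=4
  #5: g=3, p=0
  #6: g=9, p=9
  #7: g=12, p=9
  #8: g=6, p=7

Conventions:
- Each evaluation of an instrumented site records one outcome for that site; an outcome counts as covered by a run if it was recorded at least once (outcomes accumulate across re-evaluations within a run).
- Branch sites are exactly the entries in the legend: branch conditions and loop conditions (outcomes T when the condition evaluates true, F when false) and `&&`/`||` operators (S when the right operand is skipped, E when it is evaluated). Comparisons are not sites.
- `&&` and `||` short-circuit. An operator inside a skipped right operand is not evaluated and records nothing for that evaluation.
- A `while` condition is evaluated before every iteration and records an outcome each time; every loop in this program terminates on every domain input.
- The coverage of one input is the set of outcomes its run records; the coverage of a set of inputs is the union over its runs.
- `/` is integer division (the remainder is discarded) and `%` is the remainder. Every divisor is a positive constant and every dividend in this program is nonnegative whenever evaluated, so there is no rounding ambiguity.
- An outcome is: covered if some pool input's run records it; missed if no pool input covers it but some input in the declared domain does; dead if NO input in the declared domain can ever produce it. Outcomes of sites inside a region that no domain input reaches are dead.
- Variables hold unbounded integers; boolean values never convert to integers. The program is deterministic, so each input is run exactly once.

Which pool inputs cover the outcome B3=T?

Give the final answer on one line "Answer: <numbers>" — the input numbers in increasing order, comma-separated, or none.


input #1 (g=2, p=4): misses B3=T
input #2 (g=13, p=1): misses B3=T
input #3 (g=10, p=5): misses B3=T
input #4 (g=3, p=4): misses B3=T
input #5 (g=3, p=0): misses B3=T
input #6 (g=9, p=9): misses B3=T
input #7 (g=12, p=9): misses B3=T
input #8 (g=6, p=7): misses B3=T
Answer: none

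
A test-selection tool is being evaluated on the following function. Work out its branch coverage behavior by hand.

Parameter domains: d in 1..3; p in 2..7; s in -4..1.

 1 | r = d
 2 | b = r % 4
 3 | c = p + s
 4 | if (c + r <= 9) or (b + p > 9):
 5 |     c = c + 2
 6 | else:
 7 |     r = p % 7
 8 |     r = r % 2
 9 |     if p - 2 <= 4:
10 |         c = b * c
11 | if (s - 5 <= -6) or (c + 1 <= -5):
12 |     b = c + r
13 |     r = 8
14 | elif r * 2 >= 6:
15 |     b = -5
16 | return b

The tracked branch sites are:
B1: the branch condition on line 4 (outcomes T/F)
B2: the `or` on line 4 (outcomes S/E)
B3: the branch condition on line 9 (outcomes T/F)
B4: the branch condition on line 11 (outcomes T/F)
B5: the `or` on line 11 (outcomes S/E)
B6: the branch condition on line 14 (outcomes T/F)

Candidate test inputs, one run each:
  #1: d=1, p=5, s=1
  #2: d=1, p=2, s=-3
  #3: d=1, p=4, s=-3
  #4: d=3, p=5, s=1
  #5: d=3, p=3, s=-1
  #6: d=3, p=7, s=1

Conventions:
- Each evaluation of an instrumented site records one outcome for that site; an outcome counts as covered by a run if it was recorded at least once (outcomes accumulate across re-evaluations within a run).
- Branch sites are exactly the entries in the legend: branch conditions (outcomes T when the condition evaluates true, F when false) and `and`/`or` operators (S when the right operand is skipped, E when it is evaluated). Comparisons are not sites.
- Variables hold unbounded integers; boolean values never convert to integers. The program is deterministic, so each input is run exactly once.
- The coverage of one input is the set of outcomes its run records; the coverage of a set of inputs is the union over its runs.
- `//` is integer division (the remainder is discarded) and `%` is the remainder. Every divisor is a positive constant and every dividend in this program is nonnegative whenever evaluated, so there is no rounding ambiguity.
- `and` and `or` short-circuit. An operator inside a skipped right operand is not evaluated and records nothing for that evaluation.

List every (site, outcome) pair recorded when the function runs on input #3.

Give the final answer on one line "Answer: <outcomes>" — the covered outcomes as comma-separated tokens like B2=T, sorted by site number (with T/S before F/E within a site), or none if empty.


Tracing the run of input #3 (d=1, p=4, s=-3):
  B2->S, B1->T, B5->S, B4->T
distinct outcomes covered: B1=T, B2=S, B4=T, B5=S
Answer: B1=T, B2=S, B4=T, B5=S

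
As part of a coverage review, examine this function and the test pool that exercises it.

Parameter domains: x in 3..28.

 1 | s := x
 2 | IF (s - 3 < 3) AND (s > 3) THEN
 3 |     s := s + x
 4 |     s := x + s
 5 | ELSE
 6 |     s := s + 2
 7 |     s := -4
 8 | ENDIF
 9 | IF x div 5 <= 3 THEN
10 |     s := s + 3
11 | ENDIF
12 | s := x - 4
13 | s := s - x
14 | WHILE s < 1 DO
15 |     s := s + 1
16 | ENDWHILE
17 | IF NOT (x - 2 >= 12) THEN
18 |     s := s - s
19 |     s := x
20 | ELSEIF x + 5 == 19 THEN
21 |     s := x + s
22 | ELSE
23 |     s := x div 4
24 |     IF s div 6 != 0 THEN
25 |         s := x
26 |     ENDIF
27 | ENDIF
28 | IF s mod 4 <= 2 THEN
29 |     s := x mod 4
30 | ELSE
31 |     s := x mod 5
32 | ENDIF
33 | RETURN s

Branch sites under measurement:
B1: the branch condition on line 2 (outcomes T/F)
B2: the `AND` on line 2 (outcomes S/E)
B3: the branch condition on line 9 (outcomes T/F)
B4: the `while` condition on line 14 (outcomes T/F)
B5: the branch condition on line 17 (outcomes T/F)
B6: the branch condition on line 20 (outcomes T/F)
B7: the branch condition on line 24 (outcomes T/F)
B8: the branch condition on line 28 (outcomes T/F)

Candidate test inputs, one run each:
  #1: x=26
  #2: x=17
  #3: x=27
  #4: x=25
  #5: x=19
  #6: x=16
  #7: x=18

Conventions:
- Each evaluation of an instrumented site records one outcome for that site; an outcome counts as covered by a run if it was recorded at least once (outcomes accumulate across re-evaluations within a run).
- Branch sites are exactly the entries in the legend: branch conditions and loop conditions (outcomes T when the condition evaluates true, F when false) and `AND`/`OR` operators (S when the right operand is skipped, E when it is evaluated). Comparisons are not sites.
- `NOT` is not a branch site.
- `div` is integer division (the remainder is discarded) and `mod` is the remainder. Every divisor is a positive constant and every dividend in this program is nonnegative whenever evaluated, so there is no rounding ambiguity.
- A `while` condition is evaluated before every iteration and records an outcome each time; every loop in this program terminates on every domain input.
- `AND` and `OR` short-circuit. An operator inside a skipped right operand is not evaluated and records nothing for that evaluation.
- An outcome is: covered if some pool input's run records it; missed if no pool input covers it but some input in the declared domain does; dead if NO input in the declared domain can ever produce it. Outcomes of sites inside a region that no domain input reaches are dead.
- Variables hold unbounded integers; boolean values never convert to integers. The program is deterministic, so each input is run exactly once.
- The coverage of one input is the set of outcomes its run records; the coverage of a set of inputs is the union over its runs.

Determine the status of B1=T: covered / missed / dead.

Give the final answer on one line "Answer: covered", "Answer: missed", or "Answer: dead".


no pool input records B1=T
but domain input (x=4) does record it -> reachable, so missed
Answer: missed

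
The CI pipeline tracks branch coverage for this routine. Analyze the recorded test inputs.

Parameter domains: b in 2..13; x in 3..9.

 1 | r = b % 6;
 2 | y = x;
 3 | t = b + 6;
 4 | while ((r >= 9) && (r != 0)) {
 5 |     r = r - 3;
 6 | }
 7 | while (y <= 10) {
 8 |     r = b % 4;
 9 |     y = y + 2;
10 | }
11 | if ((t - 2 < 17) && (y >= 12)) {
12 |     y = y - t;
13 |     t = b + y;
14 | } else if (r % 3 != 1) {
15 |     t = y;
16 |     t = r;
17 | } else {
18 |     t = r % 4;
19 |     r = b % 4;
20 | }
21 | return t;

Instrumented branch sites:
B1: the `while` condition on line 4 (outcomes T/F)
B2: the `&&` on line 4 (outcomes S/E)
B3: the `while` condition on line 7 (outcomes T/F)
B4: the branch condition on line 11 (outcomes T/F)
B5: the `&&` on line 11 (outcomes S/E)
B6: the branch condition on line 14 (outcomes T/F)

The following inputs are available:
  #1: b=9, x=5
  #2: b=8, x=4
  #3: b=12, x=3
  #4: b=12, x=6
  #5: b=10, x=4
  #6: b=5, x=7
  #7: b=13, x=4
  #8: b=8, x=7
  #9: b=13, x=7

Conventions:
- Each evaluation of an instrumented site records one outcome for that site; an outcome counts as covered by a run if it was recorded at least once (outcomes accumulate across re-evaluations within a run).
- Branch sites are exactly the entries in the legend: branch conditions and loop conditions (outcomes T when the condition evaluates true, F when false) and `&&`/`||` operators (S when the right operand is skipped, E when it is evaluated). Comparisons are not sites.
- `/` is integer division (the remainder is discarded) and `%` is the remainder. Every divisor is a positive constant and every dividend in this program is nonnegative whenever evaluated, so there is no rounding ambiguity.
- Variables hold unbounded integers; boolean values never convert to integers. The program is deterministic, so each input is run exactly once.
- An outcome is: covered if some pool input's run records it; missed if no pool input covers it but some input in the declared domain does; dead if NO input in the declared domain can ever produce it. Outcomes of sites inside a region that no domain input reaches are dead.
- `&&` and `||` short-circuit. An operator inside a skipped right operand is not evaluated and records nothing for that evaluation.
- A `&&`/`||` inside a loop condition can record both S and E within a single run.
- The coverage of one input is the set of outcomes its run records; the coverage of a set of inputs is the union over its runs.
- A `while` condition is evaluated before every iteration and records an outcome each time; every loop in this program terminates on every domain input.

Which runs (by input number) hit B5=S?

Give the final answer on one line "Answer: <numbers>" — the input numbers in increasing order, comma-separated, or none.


input #1 (b=9, x=5): does not record B5=S
input #2 (b=8, x=4): does not record B5=S
input #3 (b=12, x=3): does not record B5=S
input #4 (b=12, x=6): does not record B5=S
input #5 (b=10, x=4): does not record B5=S
input #6 (b=5, x=7): does not record B5=S
input #7 (b=13, x=4): records B5=S
input #8 (b=8, x=7): does not record B5=S
input #9 (b=13, x=7): records B5=S
Answer: 7, 9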